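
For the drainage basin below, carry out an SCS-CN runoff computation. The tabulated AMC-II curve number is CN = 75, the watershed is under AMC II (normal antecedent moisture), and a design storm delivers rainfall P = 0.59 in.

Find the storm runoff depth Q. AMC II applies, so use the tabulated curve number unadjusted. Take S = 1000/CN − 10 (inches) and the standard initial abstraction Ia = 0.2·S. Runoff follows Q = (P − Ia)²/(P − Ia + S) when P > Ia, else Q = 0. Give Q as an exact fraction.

Q = 0 in ≈ 0.000 in

AMC II — tabulated CN = 75 applies directly.
Retention S: 1000/CN − 10 with CN=75.000 → S = 10/3 ≈ 3.333 in
Ia = 0.2S: 0.2·3.333 = 0.667 in (exactly 2/3)
P = 0.590 ≤ Ia = 0.667 in: entire storm abstracted, Q = 0.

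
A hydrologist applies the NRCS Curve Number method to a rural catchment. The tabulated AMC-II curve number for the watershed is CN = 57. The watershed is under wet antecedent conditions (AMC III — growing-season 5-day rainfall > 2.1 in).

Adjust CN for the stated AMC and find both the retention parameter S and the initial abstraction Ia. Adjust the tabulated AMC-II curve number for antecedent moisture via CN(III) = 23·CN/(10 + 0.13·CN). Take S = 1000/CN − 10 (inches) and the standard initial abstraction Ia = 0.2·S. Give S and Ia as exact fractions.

Adjust CN=57 to AMC III: 23·57/(10 + 0.13·57) → 1311 ÷ (1741/100) = 131100/1741 ≈ 75.302
S = 1000/(131100/1741) − 10 = 4300/1311 in ≈ 3.280 in
Ia = 0.2·(4300/1311) = 860/1311 in ≈ 0.656 in

S = 4300/1311 in ≈ 3.280 in; Ia = 860/1311 in ≈ 0.656 in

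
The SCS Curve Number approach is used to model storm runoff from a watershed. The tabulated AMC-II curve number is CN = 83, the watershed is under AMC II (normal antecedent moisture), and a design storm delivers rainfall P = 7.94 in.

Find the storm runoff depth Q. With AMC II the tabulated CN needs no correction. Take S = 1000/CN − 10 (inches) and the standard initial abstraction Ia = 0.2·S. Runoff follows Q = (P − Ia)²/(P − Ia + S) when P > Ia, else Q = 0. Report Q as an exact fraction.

Average conditions: CN = 83 (no AMC adjustment).
Retention S: 1000/CN − 10 with CN=83.000 → S = 170/83 ≈ 2.048 in
Initial abstraction Ia = S/5 = (170/83)/5 = 34/83 ≈ 0.410 in
P − Ia = 7.940 − 0.410 = 31251/4150 ≈ 7.530 in (> 0, runoff occurs)
Runoff Q = (P−Ia)²/(P−Ia+S) = (7.530)²/(7.530+2.048) = 976625001/164966650 ≈ 5.920 in

Q = 976625001/164966650 in ≈ 5.920 in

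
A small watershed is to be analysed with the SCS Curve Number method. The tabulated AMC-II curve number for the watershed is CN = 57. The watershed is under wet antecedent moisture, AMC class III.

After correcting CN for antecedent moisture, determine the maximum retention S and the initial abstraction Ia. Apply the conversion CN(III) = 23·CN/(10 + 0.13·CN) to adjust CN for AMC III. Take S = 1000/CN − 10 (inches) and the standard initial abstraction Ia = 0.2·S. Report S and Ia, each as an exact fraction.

S = 4300/1311 in ≈ 3.280 in; Ia = 860/1311 in ≈ 0.656 in

CN(III) from CN(II)=57: (23·57)/(10 + 0.13·57) = 131100/1741 ≈ 75.302
Retention S: 1000/CN − 10 with CN=75.302 → S = 4300/1311 ≈ 3.280 in
Initial abstraction Ia = S/5 = (4300/1311)/5 = 860/1311 ≈ 0.656 in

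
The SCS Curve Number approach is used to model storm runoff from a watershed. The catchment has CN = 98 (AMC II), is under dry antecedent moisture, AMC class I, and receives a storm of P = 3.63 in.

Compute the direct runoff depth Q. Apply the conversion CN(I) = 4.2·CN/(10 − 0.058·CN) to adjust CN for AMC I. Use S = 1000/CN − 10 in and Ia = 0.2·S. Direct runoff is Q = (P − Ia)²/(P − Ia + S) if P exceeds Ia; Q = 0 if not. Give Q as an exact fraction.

Q = 132151879729/42551928300 in ≈ 3.106 in

CN(I) from CN(II)=98: (4.2·98)/(10 − 0.058·98) = 102900/1079 ≈ 95.366
S = 1000/(102900/1079) − 10 = 500/1029 in ≈ 0.486 in
Ia = 0.2S: 0.2·0.486 = 0.097 in (exactly 100/1029)
P − Ia = 3.630 − 0.097 = 363527/102900 ≈ 3.533 in (> 0, runoff occurs)
Q = (363527/102900)²/((363527/102900) + 500/1029) = (132151879729/10588410000)/(413527/102900) = 132151879729/42551928300 in ≈ 3.106 in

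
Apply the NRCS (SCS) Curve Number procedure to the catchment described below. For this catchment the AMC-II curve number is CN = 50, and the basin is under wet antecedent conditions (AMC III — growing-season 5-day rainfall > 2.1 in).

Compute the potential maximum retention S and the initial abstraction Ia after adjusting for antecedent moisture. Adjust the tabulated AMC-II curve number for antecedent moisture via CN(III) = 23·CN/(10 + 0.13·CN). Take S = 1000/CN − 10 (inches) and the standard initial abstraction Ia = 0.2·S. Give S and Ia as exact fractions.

Wet (AMC III): CN(III) = 23·50/(10 + 0.13·50) = 1150/(33/2) = 2300/33 ≈ 69.697
Max retention: S = 1000/(2300/33) − 10 = 100/23 in (≈ 4.348 in)
Ia = 0.2·(100/23) = 20/23 in ≈ 0.870 in

S = 100/23 in ≈ 4.348 in; Ia = 20/23 in ≈ 0.870 in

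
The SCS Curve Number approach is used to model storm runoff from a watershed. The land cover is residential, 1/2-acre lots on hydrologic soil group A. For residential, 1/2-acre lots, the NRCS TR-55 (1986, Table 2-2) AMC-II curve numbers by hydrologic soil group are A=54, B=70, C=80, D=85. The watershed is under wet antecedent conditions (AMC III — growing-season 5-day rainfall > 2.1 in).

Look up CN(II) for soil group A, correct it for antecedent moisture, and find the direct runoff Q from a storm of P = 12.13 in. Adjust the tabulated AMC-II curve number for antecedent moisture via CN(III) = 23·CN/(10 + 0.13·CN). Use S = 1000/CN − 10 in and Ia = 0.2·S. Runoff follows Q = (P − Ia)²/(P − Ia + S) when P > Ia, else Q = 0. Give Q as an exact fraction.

NRCS table: residential, 1/2-acre lots, soil group A → CN(II) = 54
CN(III) from CN(II)=54: (23·54)/(10 + 0.13·54) = 2700/37 ≈ 72.973
S = 1000/(2700/37) − 10 = 100/27 in ≈ 3.704 in
Initial abstraction Ia = S/5 = (100/27)/5 = 20/27 ≈ 0.741 in
P − Ia = 12.130 − 0.741 = 30751/2700 ≈ 11.389 in (> 0, runoff occurs)
Q = (30751/2700)²/((30751/2700) + 100/27) = (945624001/7290000)/(40751/2700) = 945624001/110027700 in ≈ 8.594 in

Q = 945624001/110027700 in ≈ 8.594 in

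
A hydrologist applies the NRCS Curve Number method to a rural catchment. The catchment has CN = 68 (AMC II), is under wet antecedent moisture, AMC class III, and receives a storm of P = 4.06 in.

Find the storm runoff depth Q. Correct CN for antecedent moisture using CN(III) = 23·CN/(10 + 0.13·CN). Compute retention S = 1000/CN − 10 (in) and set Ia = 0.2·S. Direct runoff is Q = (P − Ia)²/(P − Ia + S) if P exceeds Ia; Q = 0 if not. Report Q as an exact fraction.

Q = 5094105129/2177342150 in ≈ 2.340 in

Adjust CN=68 to AMC III: 23·68/(10 + 0.13·68) → 1564 ÷ (471/25) = 39100/471 ≈ 83.015
Retention S: 1000/CN − 10 with CN=83.015 → S = 800/391 ≈ 2.046 in
Ia = 0.2·(800/391) = 160/391 in ≈ 0.409 in
Since P=4.060 > Ia=0.409: effective rainfall P−Ia = 71373/19550 in
Q = (71373/19550)²/((71373/19550) + 800/391) = (5094105129/382202500)/(111373/19550) = 5094105129/2177342150 in ≈ 2.340 in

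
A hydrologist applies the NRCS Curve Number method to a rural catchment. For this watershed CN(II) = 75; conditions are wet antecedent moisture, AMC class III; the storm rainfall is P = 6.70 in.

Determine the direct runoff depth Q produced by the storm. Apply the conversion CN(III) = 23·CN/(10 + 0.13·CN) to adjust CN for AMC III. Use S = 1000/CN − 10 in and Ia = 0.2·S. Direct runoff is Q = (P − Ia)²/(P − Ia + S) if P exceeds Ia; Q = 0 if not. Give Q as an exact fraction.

Q = 19562929/3741870 in ≈ 5.228 in

Adjust CN=75 to AMC III: 23·75/(10 + 0.13·75) → 1725 ÷ (79/4) = 6900/79 ≈ 87.342
Max retention: S = 1000/(6900/79) − 10 = 100/69 in (≈ 1.449 in)
Ia = 0.2S: 0.2·1.449 = 0.290 in (exactly 20/69)
Excess rainfall: 6.700 − 0.290 = 6.410 in; P > Ia so Q > 0
Runoff Q = (P−Ia)²/(P−Ia+S) = (6.410)²/(6.410+1.449) = 19562929/3741870 ≈ 5.228 in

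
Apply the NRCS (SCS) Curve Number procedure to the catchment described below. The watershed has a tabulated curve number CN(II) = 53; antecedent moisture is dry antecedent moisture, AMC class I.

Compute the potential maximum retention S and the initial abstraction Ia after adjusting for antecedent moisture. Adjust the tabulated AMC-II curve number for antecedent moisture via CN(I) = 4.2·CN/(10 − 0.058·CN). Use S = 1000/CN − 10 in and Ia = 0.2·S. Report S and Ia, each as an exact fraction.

S = 23500/1113 in ≈ 21.114 in; Ia = 4700/1113 in ≈ 4.223 in

Dry (AMC I): CN(I) = 4.2·53/(10 − 0.058·53) = (1113/5)/(3463/500) = 111300/3463 ≈ 32.140
Retention S: 1000/CN − 10 with CN=32.140 → S = 23500/1113 ≈ 21.114 in
Ia = 0.2·(23500/1113) = 4700/1113 in ≈ 4.223 in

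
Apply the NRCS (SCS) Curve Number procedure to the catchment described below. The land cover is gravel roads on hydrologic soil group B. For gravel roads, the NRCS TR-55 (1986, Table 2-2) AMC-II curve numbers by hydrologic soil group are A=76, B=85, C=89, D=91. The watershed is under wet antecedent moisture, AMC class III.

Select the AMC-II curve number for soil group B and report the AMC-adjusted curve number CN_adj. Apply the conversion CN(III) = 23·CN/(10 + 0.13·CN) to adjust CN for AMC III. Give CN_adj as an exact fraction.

CN_adj = 39100/421 ≈ 92.874

NRCS table: gravel roads, soil group B → CN(II) = 85
Wet (AMC III): CN(III) = 23·85/(10 + 0.13·85) = 1955/(421/20) = 39100/421 ≈ 92.874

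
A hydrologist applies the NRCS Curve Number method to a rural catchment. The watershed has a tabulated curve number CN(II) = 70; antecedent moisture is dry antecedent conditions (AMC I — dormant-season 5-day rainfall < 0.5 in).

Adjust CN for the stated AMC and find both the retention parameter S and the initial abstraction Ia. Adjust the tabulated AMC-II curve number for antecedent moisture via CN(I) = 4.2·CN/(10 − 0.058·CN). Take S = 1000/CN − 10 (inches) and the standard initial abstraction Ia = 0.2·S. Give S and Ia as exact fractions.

S = 500/49 in ≈ 10.204 in; Ia = 100/49 in ≈ 2.041 in

Dry (AMC I): CN(I) = 4.2·70/(10 − 0.058·70) = 294/(297/50) = 4900/99 ≈ 49.495
Max retention: S = 1000/(4900/99) − 10 = 500/49 in (≈ 10.204 in)
Ia = 0.2·(500/49) = 100/49 in ≈ 2.041 in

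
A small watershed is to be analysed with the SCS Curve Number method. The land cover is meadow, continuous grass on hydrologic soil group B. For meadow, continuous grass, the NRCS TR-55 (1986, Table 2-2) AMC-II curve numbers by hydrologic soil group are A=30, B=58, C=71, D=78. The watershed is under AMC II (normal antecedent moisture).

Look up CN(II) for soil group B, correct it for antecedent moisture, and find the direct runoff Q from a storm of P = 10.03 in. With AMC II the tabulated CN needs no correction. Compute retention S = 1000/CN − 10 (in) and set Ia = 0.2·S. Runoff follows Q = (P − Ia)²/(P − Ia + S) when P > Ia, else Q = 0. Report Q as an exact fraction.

Q = 619362769/133072300 in ≈ 4.654 in

NRCS table: meadow, continuous grass, soil group B → CN(II) = 58
Average conditions: CN = 58 (no AMC adjustment).
Retention S: 1000/CN − 10 with CN=58.000 → S = 210/29 ≈ 7.241 in
Initial abstraction Ia = S/5 = (210/29)/5 = 42/29 ≈ 1.448 in
Excess rainfall: 10.030 − 1.448 = 8.582 in; P > Ia so Q > 0
Q = (24887/2900)²/((24887/2900) + 210/29) = (619362769/8410000)/(45887/2900) = 619362769/133072300 in ≈ 4.654 in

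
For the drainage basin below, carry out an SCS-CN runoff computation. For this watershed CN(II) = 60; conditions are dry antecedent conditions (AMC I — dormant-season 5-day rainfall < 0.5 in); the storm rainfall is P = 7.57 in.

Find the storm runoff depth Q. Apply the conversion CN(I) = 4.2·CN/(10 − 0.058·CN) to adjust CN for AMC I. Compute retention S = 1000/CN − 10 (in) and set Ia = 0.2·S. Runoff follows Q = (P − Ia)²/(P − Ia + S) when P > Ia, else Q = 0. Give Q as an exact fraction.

Adjust CN=60 to AMC I: 4.2·60/(10 − 0.058·60) → 252 ÷ (163/25) = 6300/163 ≈ 38.650
Retention S: 1000/CN − 10 with CN=38.650 → S = 1000/63 ≈ 15.873 in
Ia = 0.2·(1000/63) = 200/63 in ≈ 3.175 in
Excess rainfall: 7.570 − 3.175 = 4.395 in; P > Ia so Q > 0
Q: (27691/6300)² ÷ (127691/6300) = 766791481/804453300 in (≈ 0.953 in)

Q = 766791481/804453300 in ≈ 0.953 in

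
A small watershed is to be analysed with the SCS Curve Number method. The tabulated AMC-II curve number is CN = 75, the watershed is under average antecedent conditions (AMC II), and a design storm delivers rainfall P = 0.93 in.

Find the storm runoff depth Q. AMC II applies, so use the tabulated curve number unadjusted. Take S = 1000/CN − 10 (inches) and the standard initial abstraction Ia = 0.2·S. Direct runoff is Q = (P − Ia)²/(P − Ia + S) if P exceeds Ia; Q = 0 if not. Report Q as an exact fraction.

Average conditions: CN = 75 (no AMC adjustment).
S = 1000/75 − 10 = 10/3 in ≈ 3.333 in
Ia = 0.2·(10/3) = 2/3 in ≈ 0.667 in
P − Ia = 0.930 − 0.667 = 79/300 ≈ 0.263 in (> 0, runoff occurs)
Q: (79/300)² ÷ (1079/300) = 6241/323700 in (≈ 0.019 in)

Q = 6241/323700 in ≈ 0.019 in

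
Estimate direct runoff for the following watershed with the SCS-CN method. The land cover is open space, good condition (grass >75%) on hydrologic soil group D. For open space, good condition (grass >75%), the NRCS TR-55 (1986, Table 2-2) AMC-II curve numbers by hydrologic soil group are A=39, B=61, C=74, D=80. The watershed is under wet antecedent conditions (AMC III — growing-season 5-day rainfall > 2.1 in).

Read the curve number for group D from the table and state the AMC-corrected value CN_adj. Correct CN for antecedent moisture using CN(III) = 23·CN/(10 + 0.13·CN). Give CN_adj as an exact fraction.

NRCS table: open space, good condition (grass >75%), soil group D → CN(II) = 80
Adjust CN=80 to AMC III: 23·80/(10 + 0.13·80) → 1840 ÷ (102/5) = 4600/51 ≈ 90.196

CN_adj = 4600/51 ≈ 90.196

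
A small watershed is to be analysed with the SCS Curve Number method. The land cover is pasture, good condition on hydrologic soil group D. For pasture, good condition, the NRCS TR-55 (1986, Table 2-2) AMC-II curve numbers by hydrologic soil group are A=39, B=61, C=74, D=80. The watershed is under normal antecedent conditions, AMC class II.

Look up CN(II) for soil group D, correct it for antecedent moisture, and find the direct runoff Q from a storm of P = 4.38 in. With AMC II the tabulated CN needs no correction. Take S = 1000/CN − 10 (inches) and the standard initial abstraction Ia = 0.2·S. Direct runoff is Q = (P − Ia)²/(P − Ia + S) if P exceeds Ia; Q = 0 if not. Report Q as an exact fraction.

NRCS table: pasture, good condition, soil group D → CN(II) = 80
Average conditions: CN = 80 (no AMC adjustment).
Retention S: 1000/CN − 10 with CN=80.000 → S = 5/2 ≈ 2.500 in
Ia = 0.2S: 0.2·2.500 = 0.500 in (exactly 1/2)
Since P=4.380 > Ia=0.500: effective rainfall P−Ia = 97/25 in
Q = (97/25)²/((97/25) + 5/2) = (9409/625)/(319/50) = 18818/7975 in ≈ 2.360 in

Q = 18818/7975 in ≈ 2.360 in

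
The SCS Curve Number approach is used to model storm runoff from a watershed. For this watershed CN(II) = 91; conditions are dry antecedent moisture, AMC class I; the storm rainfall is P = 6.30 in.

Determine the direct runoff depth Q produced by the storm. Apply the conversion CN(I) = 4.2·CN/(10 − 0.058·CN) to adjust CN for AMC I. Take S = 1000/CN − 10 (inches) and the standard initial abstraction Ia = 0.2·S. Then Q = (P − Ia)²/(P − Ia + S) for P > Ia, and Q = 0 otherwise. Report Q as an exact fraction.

Q = 459570387/110691490 in ≈ 4.152 in

Adjust CN=91 to AMC I: 4.2·91/(10 − 0.058·91) → (1911/5) ÷ (2361/500) = 63700/787 ≈ 80.940
S = 1000/(63700/787) − 10 = 1500/637 in ≈ 2.355 in
Initial abstraction Ia = S/5 = (1500/637)/5 = 300/637 ≈ 0.471 in
Since P=6.300 > Ia=0.471: effective rainfall P−Ia = 37131/6370 in
Q: (37131/6370)² ÷ (52131/6370) = 459570387/110691490 in (≈ 4.152 in)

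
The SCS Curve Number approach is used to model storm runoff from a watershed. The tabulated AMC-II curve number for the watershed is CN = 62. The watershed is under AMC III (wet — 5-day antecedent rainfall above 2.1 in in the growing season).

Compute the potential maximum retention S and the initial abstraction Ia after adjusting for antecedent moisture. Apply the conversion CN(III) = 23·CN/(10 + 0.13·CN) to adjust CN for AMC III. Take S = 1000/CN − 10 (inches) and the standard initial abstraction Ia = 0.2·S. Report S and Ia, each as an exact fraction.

CN(III) from CN(II)=62: (23·62)/(10 + 0.13·62) = 71300/903 ≈ 78.959
S = 1000/(71300/903) − 10 = 1900/713 in ≈ 2.665 in
Ia = 0.2S: 0.2·2.665 = 0.533 in (exactly 380/713)

S = 1900/713 in ≈ 2.665 in; Ia = 380/713 in ≈ 0.533 in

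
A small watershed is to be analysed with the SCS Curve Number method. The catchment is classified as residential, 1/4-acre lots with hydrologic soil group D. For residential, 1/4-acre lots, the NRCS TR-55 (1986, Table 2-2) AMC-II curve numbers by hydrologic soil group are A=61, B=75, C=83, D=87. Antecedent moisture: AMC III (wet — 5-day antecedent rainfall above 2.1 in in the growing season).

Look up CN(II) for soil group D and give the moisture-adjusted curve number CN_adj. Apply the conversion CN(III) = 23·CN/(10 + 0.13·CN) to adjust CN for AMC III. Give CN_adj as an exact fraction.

CN_adj = 200100/2131 ≈ 93.900

NRCS table: residential, 1/4-acre lots, soil group D → CN(II) = 87
Adjust CN=87 to AMC III: 23·87/(10 + 0.13·87) → 2001 ÷ (2131/100) = 200100/2131 ≈ 93.900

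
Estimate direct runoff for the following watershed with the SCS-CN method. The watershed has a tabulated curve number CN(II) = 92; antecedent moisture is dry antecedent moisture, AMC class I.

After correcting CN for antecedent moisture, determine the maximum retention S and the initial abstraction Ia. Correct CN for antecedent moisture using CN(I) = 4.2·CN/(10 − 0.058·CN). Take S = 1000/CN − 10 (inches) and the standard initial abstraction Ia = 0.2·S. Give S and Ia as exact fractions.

S = 1000/483 in ≈ 2.070 in; Ia = 200/483 in ≈ 0.414 in

Dry (AMC I): CN(I) = 4.2·92/(10 − 0.058·92) = (1932/5)/(583/125) = 48300/583 ≈ 82.847
S = 1000/(48300/583) − 10 = 1000/483 in ≈ 2.070 in
Ia = 0.2S: 0.2·2.070 = 0.414 in (exactly 200/483)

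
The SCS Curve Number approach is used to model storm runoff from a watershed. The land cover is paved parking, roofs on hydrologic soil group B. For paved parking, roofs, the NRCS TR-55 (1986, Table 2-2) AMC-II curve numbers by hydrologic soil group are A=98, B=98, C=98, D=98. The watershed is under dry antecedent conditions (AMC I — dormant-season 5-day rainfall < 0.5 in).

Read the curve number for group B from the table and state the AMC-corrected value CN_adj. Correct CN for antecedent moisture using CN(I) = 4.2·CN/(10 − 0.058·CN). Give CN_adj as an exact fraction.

CN_adj = 102900/1079 ≈ 95.366

NRCS table: paved parking, roofs, soil group B → CN(II) = 98
CN(I) from CN(II)=98: (4.2·98)/(10 − 0.058·98) = 102900/1079 ≈ 95.366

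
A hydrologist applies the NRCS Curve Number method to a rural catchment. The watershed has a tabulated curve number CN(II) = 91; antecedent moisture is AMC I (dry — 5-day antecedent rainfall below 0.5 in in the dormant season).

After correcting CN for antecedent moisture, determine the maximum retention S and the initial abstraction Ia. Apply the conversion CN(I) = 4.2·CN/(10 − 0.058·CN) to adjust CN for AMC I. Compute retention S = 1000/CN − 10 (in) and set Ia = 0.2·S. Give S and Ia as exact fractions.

Dry (AMC I): CN(I) = 4.2·91/(10 − 0.058·91) = (1911/5)/(2361/500) = 63700/787 ≈ 80.940
Retention S: 1000/CN − 10 with CN=80.940 → S = 1500/637 ≈ 2.355 in
Initial abstraction Ia = S/5 = (1500/637)/5 = 300/637 ≈ 0.471 in

S = 1500/637 in ≈ 2.355 in; Ia = 300/637 in ≈ 0.471 in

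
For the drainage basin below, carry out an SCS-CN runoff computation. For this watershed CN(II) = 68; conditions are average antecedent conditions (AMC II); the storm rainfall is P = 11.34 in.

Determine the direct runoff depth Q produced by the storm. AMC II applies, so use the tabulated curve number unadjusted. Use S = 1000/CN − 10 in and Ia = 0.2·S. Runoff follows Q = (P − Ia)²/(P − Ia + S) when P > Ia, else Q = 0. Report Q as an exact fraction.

AMC II — tabulated CN = 68 applies directly.
S = 1000/68 − 10 = 80/17 in ≈ 4.706 in
Ia = 0.2·(80/17) = 16/17 in ≈ 0.941 in
P − Ia = 11.340 − 0.941 = 8839/850 ≈ 10.399 in (> 0, runoff occurs)
Q = (8839/850)²/((8839/850) + 80/17) = (78127921/722500)/(12839/850) = 78127921/10913150 in ≈ 7.159 in

Q = 78127921/10913150 in ≈ 7.159 in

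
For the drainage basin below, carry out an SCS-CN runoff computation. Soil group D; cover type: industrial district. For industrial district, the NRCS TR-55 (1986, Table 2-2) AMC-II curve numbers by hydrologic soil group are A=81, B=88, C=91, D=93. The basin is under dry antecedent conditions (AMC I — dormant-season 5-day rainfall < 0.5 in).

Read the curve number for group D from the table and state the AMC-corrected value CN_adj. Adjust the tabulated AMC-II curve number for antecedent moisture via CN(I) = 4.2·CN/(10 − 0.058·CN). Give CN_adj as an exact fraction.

NRCS table: industrial district, soil group D → CN(II) = 93
Adjust CN=93 to AMC I: 4.2·93/(10 − 0.058·93) → (1953/5) ÷ (2303/500) = 27900/329 ≈ 84.802

CN_adj = 27900/329 ≈ 84.802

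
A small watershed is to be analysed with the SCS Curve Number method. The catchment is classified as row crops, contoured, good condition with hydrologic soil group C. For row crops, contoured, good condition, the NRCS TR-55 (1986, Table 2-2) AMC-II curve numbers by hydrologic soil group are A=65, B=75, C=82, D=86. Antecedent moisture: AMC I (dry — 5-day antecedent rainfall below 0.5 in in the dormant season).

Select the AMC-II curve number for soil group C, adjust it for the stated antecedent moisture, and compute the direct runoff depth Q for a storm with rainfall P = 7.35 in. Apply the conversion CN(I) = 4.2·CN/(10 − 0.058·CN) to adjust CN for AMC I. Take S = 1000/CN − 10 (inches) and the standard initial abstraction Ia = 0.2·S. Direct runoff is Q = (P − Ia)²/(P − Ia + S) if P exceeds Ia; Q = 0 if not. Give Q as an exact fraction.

Q = 436547907/126641620 in ≈ 3.447 in

NRCS table: row crops, contoured, good condition, soil group C → CN(II) = 82
Adjust CN=82 to AMC I: 4.2·82/(10 − 0.058·82) → (1722/5) ÷ (1311/250) = 28700/437 ≈ 65.675
S = 1000/(28700/437) − 10 = 1500/287 in ≈ 5.226 in
Ia = 0.2S: 0.2·5.226 = 1.045 in (exactly 300/287)
Excess rainfall: 7.350 − 1.045 = 6.305 in; P > Ia so Q > 0
Q: (36189/5740)² ÷ (66189/5740) = 436547907/126641620 in (≈ 3.447 in)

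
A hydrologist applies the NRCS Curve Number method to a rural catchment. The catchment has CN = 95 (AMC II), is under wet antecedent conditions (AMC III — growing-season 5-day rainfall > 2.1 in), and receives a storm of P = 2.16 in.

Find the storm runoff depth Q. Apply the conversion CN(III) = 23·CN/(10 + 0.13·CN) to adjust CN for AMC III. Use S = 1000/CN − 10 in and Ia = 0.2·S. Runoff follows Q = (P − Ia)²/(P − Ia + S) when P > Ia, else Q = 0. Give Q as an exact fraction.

CN(III) from CN(II)=95: (23·95)/(10 + 0.13·95) = 43700/447 ≈ 97.763
Max retention: S = 1000/(43700/447) − 10 = 100/437 in (≈ 0.229 in)
Ia = 0.2·(100/437) = 20/437 in ≈ 0.046 in
P − Ia = 2.160 − 0.046 = 23098/10925 ≈ 2.114 in (> 0, runoff occurs)
Q = (23098/10925)²/((23098/10925) + 100/437) = (533517604/119355625)/(25598/10925) = 266758802/139829075 in ≈ 1.908 in

Q = 266758802/139829075 in ≈ 1.908 in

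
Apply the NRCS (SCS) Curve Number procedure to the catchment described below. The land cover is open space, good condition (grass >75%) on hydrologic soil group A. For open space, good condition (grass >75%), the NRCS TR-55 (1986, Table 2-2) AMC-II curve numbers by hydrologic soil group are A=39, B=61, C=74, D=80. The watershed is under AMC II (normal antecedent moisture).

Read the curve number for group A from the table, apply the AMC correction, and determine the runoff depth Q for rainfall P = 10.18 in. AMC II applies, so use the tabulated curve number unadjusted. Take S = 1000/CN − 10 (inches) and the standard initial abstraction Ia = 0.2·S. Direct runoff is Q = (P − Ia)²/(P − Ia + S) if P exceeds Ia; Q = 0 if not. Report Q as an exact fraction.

NRCS table: open space, good condition (grass >75%), soil group A → CN(II) = 39
CN(II) = 39; AMC II needs no correction.
S = 1000/39 − 10 = 610/39 in ≈ 15.641 in
Ia = 0.2·(610/39) = 122/39 in ≈ 3.128 in
Since P=10.180 > Ia=3.128: effective rainfall P−Ia = 13751/1950 in
Q: (13751/1950)² ÷ (44251/1950) = 189090001/86289450 in (≈ 2.191 in)

Q = 189090001/86289450 in ≈ 2.191 in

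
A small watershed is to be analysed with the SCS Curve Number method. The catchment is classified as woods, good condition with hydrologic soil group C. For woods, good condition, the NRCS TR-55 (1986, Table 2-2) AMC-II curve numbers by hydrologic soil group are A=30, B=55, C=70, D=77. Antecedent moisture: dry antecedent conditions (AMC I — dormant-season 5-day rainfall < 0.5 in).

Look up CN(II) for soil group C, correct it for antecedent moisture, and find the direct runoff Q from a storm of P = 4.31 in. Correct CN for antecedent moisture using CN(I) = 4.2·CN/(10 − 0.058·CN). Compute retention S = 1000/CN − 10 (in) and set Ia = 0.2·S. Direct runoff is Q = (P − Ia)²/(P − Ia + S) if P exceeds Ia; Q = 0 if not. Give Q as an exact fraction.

Q = 123632161/299483100 in ≈ 0.413 in

NRCS table: woods, good condition, soil group C → CN(II) = 70
Adjust CN=70 to AMC I: 4.2·70/(10 − 0.058·70) → 294 ÷ (297/50) = 4900/99 ≈ 49.495
Max retention: S = 1000/(4900/99) − 10 = 500/49 in (≈ 10.204 in)
Initial abstraction Ia = S/5 = (500/49)/5 = 100/49 ≈ 2.041 in
P − Ia = 4.310 − 2.041 = 11119/4900 ≈ 2.269 in (> 0, runoff occurs)
Q: (11119/4900)² ÷ (61119/4900) = 123632161/299483100 in (≈ 0.413 in)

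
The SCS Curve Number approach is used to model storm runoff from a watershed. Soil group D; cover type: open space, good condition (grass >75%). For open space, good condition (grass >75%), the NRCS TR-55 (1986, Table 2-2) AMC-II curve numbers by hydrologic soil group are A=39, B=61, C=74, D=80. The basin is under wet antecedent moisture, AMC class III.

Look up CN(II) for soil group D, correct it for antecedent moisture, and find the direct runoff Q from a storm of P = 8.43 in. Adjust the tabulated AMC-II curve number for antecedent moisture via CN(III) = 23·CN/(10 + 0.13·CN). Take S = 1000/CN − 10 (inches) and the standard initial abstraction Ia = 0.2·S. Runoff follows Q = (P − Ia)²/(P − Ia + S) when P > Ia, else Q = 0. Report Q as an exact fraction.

Q = 356794321/49194700 in ≈ 7.253 in

NRCS table: open space, good condition (grass >75%), soil group D → CN(II) = 80
Adjust CN=80 to AMC III: 23·80/(10 + 0.13·80) → 1840 ÷ (102/5) = 4600/51 ≈ 90.196
S = 1000/(4600/51) − 10 = 25/23 in ≈ 1.087 in
Ia = 0.2S: 0.2·1.087 = 0.217 in (exactly 5/23)
Since P=8.430 > Ia=0.217: effective rainfall P−Ia = 18889/2300 in
Q = (18889/2300)²/((18889/2300) + 25/23) = (356794321/5290000)/(21389/2300) = 356794321/49194700 in ≈ 7.253 in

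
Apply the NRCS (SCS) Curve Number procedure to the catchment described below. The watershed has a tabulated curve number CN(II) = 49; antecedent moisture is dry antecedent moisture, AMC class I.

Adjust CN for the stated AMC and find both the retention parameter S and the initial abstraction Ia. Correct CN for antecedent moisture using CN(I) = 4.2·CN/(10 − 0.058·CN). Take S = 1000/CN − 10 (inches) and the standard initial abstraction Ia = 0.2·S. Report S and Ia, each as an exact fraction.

S = 8500/343 in ≈ 24.781 in; Ia = 1700/343 in ≈ 4.956 in

Adjust CN=49 to AMC I: 4.2·49/(10 − 0.058·49) → (1029/5) ÷ (3579/500) = 34300/1193 ≈ 28.751
Max retention: S = 1000/(34300/1193) − 10 = 8500/343 in (≈ 24.781 in)
Initial abstraction Ia = S/5 = (8500/343)/5 = 1700/343 ≈ 4.956 in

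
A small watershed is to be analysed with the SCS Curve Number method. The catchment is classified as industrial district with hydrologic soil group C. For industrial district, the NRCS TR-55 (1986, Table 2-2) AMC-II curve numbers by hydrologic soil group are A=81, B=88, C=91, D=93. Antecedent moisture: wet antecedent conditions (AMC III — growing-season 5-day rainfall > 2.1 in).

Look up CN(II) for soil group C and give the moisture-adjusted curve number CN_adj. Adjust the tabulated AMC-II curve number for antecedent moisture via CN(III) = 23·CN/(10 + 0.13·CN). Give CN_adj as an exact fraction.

NRCS table: industrial district, soil group C → CN(II) = 91
CN(III) from CN(II)=91: (23·91)/(10 + 0.13·91) = 209300/2183 ≈ 95.877

CN_adj = 209300/2183 ≈ 95.877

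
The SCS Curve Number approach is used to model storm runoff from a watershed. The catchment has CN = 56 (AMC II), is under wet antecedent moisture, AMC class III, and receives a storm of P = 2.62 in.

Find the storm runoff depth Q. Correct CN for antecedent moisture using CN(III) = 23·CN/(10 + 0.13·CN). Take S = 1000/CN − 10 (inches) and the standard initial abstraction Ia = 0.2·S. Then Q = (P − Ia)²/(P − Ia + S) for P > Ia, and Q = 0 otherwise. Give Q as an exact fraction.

Q = 243079281/346882550 in ≈ 0.701 in

CN(III) from CN(II)=56: (23·56)/(10 + 0.13·56) = 4025/54 ≈ 74.537
Max retention: S = 1000/(4025/54) − 10 = 550/161 in (≈ 3.416 in)
Ia = 0.2S: 0.2·3.416 = 0.683 in (exactly 110/161)
P − Ia = 2.620 − 0.683 = 15591/8050 ≈ 1.937 in (> 0, runoff occurs)
Runoff Q = (P−Ia)²/(P−Ia+S) = (1.937)²/(1.937+3.416) = 243079281/346882550 ≈ 0.701 in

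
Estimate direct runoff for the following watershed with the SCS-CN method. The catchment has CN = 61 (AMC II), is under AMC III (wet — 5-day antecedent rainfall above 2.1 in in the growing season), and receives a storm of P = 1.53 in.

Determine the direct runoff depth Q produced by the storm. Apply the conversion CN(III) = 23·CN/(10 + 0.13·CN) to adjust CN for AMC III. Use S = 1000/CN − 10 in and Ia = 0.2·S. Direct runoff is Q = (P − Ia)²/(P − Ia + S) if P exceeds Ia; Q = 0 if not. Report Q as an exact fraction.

Q = 6225227427/24630085900 in ≈ 0.253 in

Wet (AMC III): CN(III) = 23·61/(10 + 0.13·61) = 1403/(1793/100) = 140300/1793 ≈ 78.249
Retention S: 1000/CN − 10 with CN=78.249 → S = 3900/1403 ≈ 2.780 in
Ia = 0.2·(3900/1403) = 780/1403 in ≈ 0.556 in
P − Ia = 1.530 − 0.556 = 136659/140300 ≈ 0.974 in (> 0, runoff occurs)
Q = (136659/140300)²/((136659/140300) + 3900/1403) = (18675682281/19684090000)/(526659/140300) = 6225227427/24630085900 in ≈ 0.253 in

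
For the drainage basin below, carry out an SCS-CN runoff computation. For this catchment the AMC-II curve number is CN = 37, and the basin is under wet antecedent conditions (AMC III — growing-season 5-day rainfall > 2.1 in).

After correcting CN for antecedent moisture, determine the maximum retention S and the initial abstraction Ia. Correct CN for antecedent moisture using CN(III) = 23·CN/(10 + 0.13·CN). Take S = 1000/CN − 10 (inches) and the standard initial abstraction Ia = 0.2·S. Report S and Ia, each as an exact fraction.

S = 6300/851 in ≈ 7.403 in; Ia = 1260/851 in ≈ 1.481 in

Wet (AMC III): CN(III) = 23·37/(10 + 0.13·37) = 851/(1481/100) = 85100/1481 ≈ 57.461
Max retention: S = 1000/(85100/1481) − 10 = 6300/851 in (≈ 7.403 in)
Ia = 0.2S: 0.2·7.403 = 1.481 in (exactly 1260/851)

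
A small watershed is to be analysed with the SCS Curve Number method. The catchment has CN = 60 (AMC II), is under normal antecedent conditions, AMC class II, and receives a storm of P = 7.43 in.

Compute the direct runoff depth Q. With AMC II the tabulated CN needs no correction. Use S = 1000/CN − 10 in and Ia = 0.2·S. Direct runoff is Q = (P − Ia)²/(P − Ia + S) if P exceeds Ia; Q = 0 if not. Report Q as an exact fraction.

AMC II — tabulated CN = 60 applies directly.
S = 1000/60 − 10 = 20/3 in ≈ 6.667 in
Initial abstraction Ia = S/5 = (20/3)/5 = 4/3 ≈ 1.333 in
Since P=7.430 > Ia=1.333: effective rainfall P−Ia = 1829/300 in
Runoff Q = (P−Ia)²/(P−Ia+S) = (6.097)²/(6.097+6.667) = 3345241/1148700 ≈ 2.912 in

Q = 3345241/1148700 in ≈ 2.912 in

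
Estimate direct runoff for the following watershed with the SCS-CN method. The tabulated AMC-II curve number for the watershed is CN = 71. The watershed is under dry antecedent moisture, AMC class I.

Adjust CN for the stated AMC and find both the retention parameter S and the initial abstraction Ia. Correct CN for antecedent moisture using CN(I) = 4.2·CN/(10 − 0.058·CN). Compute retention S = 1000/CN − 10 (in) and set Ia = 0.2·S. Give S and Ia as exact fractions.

Adjust CN=71 to AMC I: 4.2·71/(10 − 0.058·71) → (1491/5) ÷ (2941/500) = 149100/2941 ≈ 50.697
S = 1000/(149100/2941) − 10 = 14500/1491 in ≈ 9.725 in
Ia = 0.2S: 0.2·9.725 = 1.945 in (exactly 2900/1491)

S = 14500/1491 in ≈ 9.725 in; Ia = 2900/1491 in ≈ 1.945 in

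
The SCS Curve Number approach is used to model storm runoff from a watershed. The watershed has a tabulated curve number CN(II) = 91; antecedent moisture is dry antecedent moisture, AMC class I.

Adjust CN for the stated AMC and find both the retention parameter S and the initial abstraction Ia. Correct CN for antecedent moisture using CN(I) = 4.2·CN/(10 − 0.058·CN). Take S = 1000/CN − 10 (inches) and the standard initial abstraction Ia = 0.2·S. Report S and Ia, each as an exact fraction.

CN(I) from CN(II)=91: (4.2·91)/(10 − 0.058·91) = 63700/787 ≈ 80.940
Max retention: S = 1000/(63700/787) − 10 = 1500/637 in (≈ 2.355 in)
Ia = 0.2S: 0.2·2.355 = 0.471 in (exactly 300/637)

S = 1500/637 in ≈ 2.355 in; Ia = 300/637 in ≈ 0.471 in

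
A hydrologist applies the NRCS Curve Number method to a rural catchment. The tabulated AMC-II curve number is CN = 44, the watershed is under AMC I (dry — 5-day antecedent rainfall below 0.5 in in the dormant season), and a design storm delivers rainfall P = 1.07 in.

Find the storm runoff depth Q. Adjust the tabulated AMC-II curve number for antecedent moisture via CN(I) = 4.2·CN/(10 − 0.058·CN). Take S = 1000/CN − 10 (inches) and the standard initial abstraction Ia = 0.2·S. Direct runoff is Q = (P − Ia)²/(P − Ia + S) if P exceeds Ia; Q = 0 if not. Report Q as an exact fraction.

Q = 0 in ≈ 0.000 in

Dry (AMC I): CN(I) = 4.2·44/(10 − 0.058·44) = (924/5)/(931/125) = 3300/133 ≈ 24.812
Retention S: 1000/CN − 10 with CN=24.812 → S = 1000/33 ≈ 30.303 in
Ia = 0.2·(1000/33) = 200/33 in ≈ 6.061 in
P = 1.070 ≤ Ia = 6.061 in: entire storm abstracted, Q = 0.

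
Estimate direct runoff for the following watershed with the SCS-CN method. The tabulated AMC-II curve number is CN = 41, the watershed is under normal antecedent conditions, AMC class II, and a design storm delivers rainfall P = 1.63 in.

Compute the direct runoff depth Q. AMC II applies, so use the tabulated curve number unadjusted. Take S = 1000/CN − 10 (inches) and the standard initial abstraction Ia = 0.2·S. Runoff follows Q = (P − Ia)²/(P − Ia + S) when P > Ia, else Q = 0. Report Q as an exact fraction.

Q = 0 in ≈ 0.000 in

CN(II) = 41; AMC II needs no correction.
S = 1000/41 − 10 = 590/41 in ≈ 14.390 in
Ia = 0.2·(590/41) = 118/41 in ≈ 2.878 in
P = 1.630 ≤ Ia = 2.878 in: entire storm abstracted, Q = 0.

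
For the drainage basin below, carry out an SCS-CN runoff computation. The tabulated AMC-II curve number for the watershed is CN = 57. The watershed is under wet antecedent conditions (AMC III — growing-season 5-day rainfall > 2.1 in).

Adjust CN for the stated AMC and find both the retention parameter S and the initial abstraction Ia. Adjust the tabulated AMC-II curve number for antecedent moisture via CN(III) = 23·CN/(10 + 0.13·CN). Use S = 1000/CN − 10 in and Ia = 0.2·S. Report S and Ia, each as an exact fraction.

Adjust CN=57 to AMC III: 23·57/(10 + 0.13·57) → 1311 ÷ (1741/100) = 131100/1741 ≈ 75.302
Retention S: 1000/CN − 10 with CN=75.302 → S = 4300/1311 ≈ 3.280 in
Ia = 0.2·(4300/1311) = 860/1311 in ≈ 0.656 in

S = 4300/1311 in ≈ 3.280 in; Ia = 860/1311 in ≈ 0.656 in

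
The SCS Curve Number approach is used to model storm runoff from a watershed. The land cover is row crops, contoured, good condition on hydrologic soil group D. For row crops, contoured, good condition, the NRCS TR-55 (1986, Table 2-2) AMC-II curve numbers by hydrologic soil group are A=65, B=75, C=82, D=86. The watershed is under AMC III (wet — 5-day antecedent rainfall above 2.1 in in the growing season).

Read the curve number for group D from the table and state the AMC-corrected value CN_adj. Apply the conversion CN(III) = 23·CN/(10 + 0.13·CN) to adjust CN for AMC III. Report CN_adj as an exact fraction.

NRCS table: row crops, contoured, good condition, soil group D → CN(II) = 86
CN(III) from CN(II)=86: (23·86)/(10 + 0.13·86) = 98900/1059 ≈ 93.390

CN_adj = 98900/1059 ≈ 93.390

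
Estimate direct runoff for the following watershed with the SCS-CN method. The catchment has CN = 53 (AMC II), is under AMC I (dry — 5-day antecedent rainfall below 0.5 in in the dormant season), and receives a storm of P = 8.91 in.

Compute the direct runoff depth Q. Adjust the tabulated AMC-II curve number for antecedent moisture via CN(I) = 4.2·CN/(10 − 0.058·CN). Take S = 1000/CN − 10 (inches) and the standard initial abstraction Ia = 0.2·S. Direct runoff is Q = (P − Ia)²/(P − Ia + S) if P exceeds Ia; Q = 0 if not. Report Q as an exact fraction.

Adjust CN=53 to AMC I: 4.2·53/(10 − 0.058·53) → (1113/5) ÷ (3463/500) = 111300/3463 ≈ 32.140
S = 1000/(111300/3463) − 10 = 23500/1113 in ≈ 21.114 in
Ia = 0.2·(23500/1113) = 4700/1113 in ≈ 4.223 in
Since P=8.910 > Ia=4.223: effective rainfall P−Ia = 521683/111300 in
Runoff Q = (P−Ia)²/(P−Ia+S) = (4.687)²/(4.687+21.114) = 272153152489/319618317900 ≈ 0.851 in

Q = 272153152489/319618317900 in ≈ 0.851 in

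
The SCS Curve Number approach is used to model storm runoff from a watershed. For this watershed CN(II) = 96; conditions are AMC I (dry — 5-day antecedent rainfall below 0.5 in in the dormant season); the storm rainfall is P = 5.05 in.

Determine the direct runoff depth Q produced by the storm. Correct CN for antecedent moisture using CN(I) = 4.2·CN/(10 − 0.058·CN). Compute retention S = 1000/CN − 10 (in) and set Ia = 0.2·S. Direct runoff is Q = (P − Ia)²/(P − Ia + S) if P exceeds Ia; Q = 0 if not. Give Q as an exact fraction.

Dry (AMC I): CN(I) = 4.2·96/(10 − 0.058·96) = (2016/5)/(554/125) = 25200/277 ≈ 90.975
S = 1000/(25200/277) − 10 = 125/126 in ≈ 0.992 in
Ia = 0.2·(125/126) = 25/126 in ≈ 0.198 in
Excess rainfall: 5.050 − 0.198 = 4.852 in; P > Ia so Q > 0
Q: (6113/1260)² ÷ (7363/1260) = 37368769/9277380 in (≈ 4.028 in)

Q = 37368769/9277380 in ≈ 4.028 in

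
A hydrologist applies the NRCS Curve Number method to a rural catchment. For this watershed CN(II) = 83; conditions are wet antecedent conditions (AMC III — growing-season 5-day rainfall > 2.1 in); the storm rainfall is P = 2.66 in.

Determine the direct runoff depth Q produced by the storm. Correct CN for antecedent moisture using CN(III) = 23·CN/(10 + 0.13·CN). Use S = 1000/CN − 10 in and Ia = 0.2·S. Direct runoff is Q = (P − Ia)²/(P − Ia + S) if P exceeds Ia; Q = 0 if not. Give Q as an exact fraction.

CN(III) from CN(II)=83: (23·83)/(10 + 0.13·83) = 190900/2079 ≈ 91.823
S = 1000/(190900/2079) − 10 = 1700/1909 in ≈ 0.891 in
Ia = 0.2·(1700/1909) = 340/1909 in ≈ 0.178 in
P − Ia = 2.660 − 0.178 = 236897/95450 ≈ 2.482 in (> 0, runoff occurs)
Q = (236897/95450)²/((236897/95450) + 1700/1909) = (56120188609/9110702500)/(321897/95450) = 56120188609/30725068650 in ≈ 1.827 in

Q = 56120188609/30725068650 in ≈ 1.827 in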